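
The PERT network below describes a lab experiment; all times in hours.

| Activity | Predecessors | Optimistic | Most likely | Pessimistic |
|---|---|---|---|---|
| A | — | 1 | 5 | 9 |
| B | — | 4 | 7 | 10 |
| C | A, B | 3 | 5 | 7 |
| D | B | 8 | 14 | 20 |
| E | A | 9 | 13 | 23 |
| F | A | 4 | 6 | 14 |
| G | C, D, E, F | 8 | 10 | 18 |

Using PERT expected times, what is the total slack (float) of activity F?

9 hours

te_A = (1 + 4·5 + 9)/6 = 30/6 = 5
te_B = (4 + 4·7 + 10)/6 = 42/6 = 7
te_C = (3 + 4·5 + 7)/6 = 30/6 = 5
te_D = (8 + 4·14 + 20)/6 = 84/6 = 14
te_E = (9 + 4·13 + 23)/6 = 84/6 = 14
te_F = (4 + 4·6 + 14)/6 = 42/6 = 7
te_G = (8 + 4·10 + 18)/6 = 66/6 = 11

Forward pass:
ES_A = 0; EF_A = 5
ES_B = 0; EF_B = 7
ES_C = max(EF_A=5, EF_B=7) = 7; EF_C = 7+5 = 12
ES_D = 7; EF_D = 7+14 = 21
ES_E = 5; EF_E = 5+14 = 19
ES_F = 5; EF_F = 5+7 = 12
ES_G = max(EF_C=12, EF_D=21, EF_E=19, EF_F=12) = 21; EF_G = 21+11 = 32
Expected project duration μ = 32 hours. Critical path: B → D → G.

Backward pass:
LF_G = 32; LS_G = 32−11 = 21
LF_F = LS_G = 21; LS_F = 21−7 = 14
LF_E = LS_G = 21; LS_E = 21−14 = 7
LF_D = LS_G = 21; LS_D = 21−14 = 7
LF_C = LS_G = 21; LS_C = 21−5 = 16
LF_B = min(LS_C=16, LS_D=7) = 7; LS_B = 7−7 = 0
LF_A = min(LS_C=16, LS_E=7, LS_F=14) = 7; LS_A = 7−5 = 2
Slack_F = LS_F − ES_F = 14 − 5 = 9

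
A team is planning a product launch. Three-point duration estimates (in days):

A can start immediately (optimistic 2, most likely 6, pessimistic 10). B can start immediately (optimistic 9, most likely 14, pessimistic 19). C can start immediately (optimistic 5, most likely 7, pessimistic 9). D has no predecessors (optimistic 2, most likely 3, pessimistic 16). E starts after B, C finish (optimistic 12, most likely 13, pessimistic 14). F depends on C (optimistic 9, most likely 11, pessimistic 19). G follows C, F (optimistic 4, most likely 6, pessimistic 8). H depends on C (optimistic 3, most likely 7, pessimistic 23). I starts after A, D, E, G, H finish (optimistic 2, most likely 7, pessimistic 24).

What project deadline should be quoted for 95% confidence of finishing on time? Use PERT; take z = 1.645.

42.6 days

te_A = (2 + 4·6 + 10)/6 = 36/6 = 6; σ²_A = ((10−2)/6)² = 1.778
te_B = (9 + 4·14 + 19)/6 = 84/6 = 14; σ²_B = ((19−9)/6)² = 2.778
te_C = (5 + 4·7 + 9)/6 = 42/6 = 7; σ²_C = ((9−5)/6)² = 0.444
te_D = (2 + 4·3 + 16)/6 = 30/6 = 5; σ²_D = ((16−2)/6)² = 5.444
te_E = (12 + 4·13 + 14)/6 = 78/6 = 13; σ²_E = ((14−12)/6)² = 0.111
te_F = (9 + 4·11 + 19)/6 = 72/6 = 12; σ²_F = ((19−9)/6)² = 2.778
te_G = (4 + 4·6 + 8)/6 = 36/6 = 6; σ²_G = ((8−4)/6)² = 0.444
te_H = (3 + 4·7 + 23)/6 = 54/6 = 9; σ²_H = ((23−3)/6)² = 11.111
te_I = (2 + 4·7 + 24)/6 = 54/6 = 9; σ²_I = ((24−2)/6)² = 13.444

Forward pass:
ES_A = 0; EF_A = 6
ES_B = 0; EF_B = 14
ES_C = 0; EF_C = 7
ES_D = 0; EF_D = 5
ES_E = max(EF_B=14, EF_C=7) = 14; EF_E = 14+13 = 27
ES_F = 7; EF_F = 7+12 = 19
ES_G = max(EF_C=7, EF_F=19) = 19; EF_G = 19+6 = 25
ES_H = 7; EF_H = 7+9 = 16
ES_I = max(EF_A=6, EF_D=5, EF_E=27, EF_G=25, EF_H=16) = 27; EF_I = 27+9 = 36
Expected project duration μ = 36 days. Critical path: B → E → I.

Variance along critical path = 2.778 + 0.111 + 13.444 = 16.333; σ = 4.041 days.
D = μ + z·σ = 36 + 1.645·4.041 = 42.6 days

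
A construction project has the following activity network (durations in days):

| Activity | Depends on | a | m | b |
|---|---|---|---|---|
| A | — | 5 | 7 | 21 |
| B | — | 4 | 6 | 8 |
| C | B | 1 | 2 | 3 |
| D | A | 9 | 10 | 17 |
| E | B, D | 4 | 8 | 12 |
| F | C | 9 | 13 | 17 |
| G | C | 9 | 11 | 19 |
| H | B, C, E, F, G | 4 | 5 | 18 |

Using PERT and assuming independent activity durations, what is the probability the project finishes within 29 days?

te_A = (5 + 4·7 + 21)/6 = 54/6 = 9; σ²_A = ((21−5)/6)² = 7.111
te_B = (4 + 4·6 + 8)/6 = 36/6 = 6; σ²_B = ((8−4)/6)² = 0.444
te_C = (1 + 4·2 + 3)/6 = 12/6 = 2; σ²_C = ((3−1)/6)² = 0.111
te_D = (9 + 4·10 + 17)/6 = 66/6 = 11; σ²_D = ((17−9)/6)² = 1.778
te_E = (4 + 4·8 + 12)/6 = 48/6 = 8; σ²_E = ((12−4)/6)² = 1.778
te_F = (9 + 4·13 + 17)/6 = 78/6 = 13; σ²_F = ((17−9)/6)² = 1.778
te_G = (9 + 4·11 + 19)/6 = 72/6 = 12; σ²_G = ((19−9)/6)² = 2.778
te_H = (4 + 4·5 + 18)/6 = 42/6 = 7; σ²_H = ((18−4)/6)² = 5.444

Forward pass:
ES_A = 0; EF_A = 9
ES_B = 0; EF_B = 6
ES_C = 6; EF_C = 6+2 = 8
ES_D = 9; EF_D = 9+11 = 20
ES_E = max(EF_B=6, EF_D=20) = 20; EF_E = 20+8 = 28
ES_F = 8; EF_F = 8+13 = 21
ES_G = 8; EF_G = 8+12 = 20
ES_H = max(EF_B=6, EF_C=8, EF_E=28, EF_F=21, EF_G=20) = 28; EF_H = 28+7 = 35
Expected project duration μ = 35 days. Critical path: A → D → E → H.

Variance along critical path = 7.111 + 1.778 + 1.778 + 5.444 = 16.111; σ = √16.111 = 4.014 days.
Z = (29 − 35) / 4.014 = -1.495
P(T ≤ 29) = Φ(-1.495) ≈ 0.067

0.067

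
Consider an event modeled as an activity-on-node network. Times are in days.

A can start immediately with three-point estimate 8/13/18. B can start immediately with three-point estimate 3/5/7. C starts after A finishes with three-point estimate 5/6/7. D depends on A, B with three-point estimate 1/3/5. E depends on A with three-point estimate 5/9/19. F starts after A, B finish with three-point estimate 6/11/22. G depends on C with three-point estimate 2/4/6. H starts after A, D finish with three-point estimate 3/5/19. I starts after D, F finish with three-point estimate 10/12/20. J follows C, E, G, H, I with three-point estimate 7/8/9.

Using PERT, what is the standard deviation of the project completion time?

te_A = (8 + 4·13 + 18)/6 = 78/6 = 13; σ²_A = ((18−8)/6)² = 2.778
te_B = (3 + 4·5 + 7)/6 = 30/6 = 5; σ²_B = ((7−3)/6)² = 0.444
te_C = (5 + 4·6 + 7)/6 = 36/6 = 6; σ²_C = ((7−5)/6)² = 0.111
te_D = (1 + 4·3 + 5)/6 = 18/6 = 3; σ²_D = ((5−1)/6)² = 0.444
te_E = (5 + 4·9 + 19)/6 = 60/6 = 10; σ²_E = ((19−5)/6)² = 5.444
te_F = (6 + 4·11 + 22)/6 = 72/6 = 12; σ²_F = ((22−6)/6)² = 7.111
te_G = (2 + 4·4 + 6)/6 = 24/6 = 4; σ²_G = ((6−2)/6)² = 0.444
te_H = (3 + 4·5 + 19)/6 = 42/6 = 7; σ²_H = ((19−3)/6)² = 7.111
te_I = (10 + 4·12 + 20)/6 = 78/6 = 13; σ²_I = ((20−10)/6)² = 2.778
te_J = (7 + 4·8 + 9)/6 = 48/6 = 8; σ²_J = ((9−7)/6)² = 0.111

Forward pass:
ES_A = 0; EF_A = 13
ES_B = 0; EF_B = 5
ES_C = 13; EF_C = 13+6 = 19
ES_D = max(EF_A=13, EF_B=5) = 13; EF_D = 13+3 = 16
ES_E = 13; EF_E = 13+10 = 23
ES_F = max(EF_A=13, EF_B=5) = 13; EF_F = 13+12 = 25
ES_G = 19; EF_G = 19+4 = 23
ES_H = max(EF_A=13, EF_D=16) = 16; EF_H = 16+7 = 23
ES_I = max(EF_D=16, EF_F=25) = 25; EF_I = 25+13 = 38
ES_J = max(EF_C=19, EF_E=23, EF_G=23, EF_H=23, EF_I=38) = 38; EF_J = 38+8 = 46
Expected project duration μ = 46 days. Critical path: A → F → I → J.

Variance along critical path = 2.778 + 7.111 + 2.778 + 0.111 = 12.778
σ = √12.778 = 3.575 days

3.57 days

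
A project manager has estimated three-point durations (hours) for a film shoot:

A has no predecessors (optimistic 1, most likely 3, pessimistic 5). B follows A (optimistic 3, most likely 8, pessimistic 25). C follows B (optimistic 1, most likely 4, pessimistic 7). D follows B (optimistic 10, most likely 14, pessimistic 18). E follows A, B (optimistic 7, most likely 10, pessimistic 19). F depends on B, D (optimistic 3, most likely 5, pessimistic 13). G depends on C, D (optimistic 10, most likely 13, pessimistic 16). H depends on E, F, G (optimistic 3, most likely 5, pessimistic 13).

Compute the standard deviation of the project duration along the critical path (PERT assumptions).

4.41 hours

te_A = (1 + 4·3 + 5)/6 = 18/6 = 3; σ²_A = ((5−1)/6)² = 0.444
te_B = (3 + 4·8 + 25)/6 = 60/6 = 10; σ²_B = ((25−3)/6)² = 13.444
te_C = (1 + 4·4 + 7)/6 = 24/6 = 4; σ²_C = ((7−1)/6)² = 1.000
te_D = (10 + 4·14 + 18)/6 = 84/6 = 14; σ²_D = ((18−10)/6)² = 1.778
te_E = (7 + 4·10 + 19)/6 = 66/6 = 11; σ²_E = ((19−7)/6)² = 4.000
te_F = (3 + 4·5 + 13)/6 = 36/6 = 6; σ²_F = ((13−3)/6)² = 2.778
te_G = (10 + 4·13 + 16)/6 = 78/6 = 13; σ²_G = ((16−10)/6)² = 1.000
te_H = (3 + 4·5 + 13)/6 = 36/6 = 6; σ²_H = ((13−3)/6)² = 2.778

Forward pass:
ES_A = 0; EF_A = 3
ES_B = 3; EF_B = 3+10 = 13
ES_C = 13; EF_C = 13+4 = 17
ES_D = 13; EF_D = 13+14 = 27
ES_E = max(EF_A=3, EF_B=13) = 13; EF_E = 13+11 = 24
ES_F = max(EF_B=13, EF_D=27) = 27; EF_F = 27+6 = 33
ES_G = max(EF_C=17, EF_D=27) = 27; EF_G = 27+13 = 40
ES_H = max(EF_E=24, EF_F=33, EF_G=40) = 40; EF_H = 40+6 = 46
Expected project duration μ = 46 hours. Critical path: A → B → D → G → H.

Variance along critical path = 0.444 + 13.444 + 1.778 + 1.000 + 2.778 = 19.444
σ = √19.444 = 4.410 hours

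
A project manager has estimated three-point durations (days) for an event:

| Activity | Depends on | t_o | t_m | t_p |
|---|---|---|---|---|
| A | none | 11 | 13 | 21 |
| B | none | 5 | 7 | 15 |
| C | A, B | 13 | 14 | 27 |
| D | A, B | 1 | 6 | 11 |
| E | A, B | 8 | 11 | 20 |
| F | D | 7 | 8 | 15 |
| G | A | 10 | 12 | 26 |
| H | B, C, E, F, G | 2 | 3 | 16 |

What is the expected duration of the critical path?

te_A = (11 + 4·13 + 21)/6 = 84/6 = 14
te_B = (5 + 4·7 + 15)/6 = 48/6 = 8
te_C = (13 + 4·14 + 27)/6 = 96/6 = 16
te_D = (1 + 4·6 + 11)/6 = 36/6 = 6
te_E = (8 + 4·11 + 20)/6 = 72/6 = 12
te_F = (7 + 4·8 + 15)/6 = 54/6 = 9
te_G = (10 + 4·12 + 26)/6 = 84/6 = 14
te_H = (2 + 4·3 + 16)/6 = 30/6 = 5

Forward pass:
ES_A = 0; EF_A = 14
ES_B = 0; EF_B = 8
ES_C = max(EF_A=14, EF_B=8) = 14; EF_C = 14+16 = 30
ES_D = max(EF_A=14, EF_B=8) = 14; EF_D = 14+6 = 20
ES_E = max(EF_A=14, EF_B=8) = 14; EF_E = 14+12 = 26
ES_F = 20; EF_F = 20+9 = 29
ES_G = 14; EF_G = 14+14 = 28
ES_H = max(EF_B=8, EF_C=30, EF_E=26, EF_F=29, EF_G=28) = 30; EF_H = 30+5 = 35
Expected project duration μ = 35 days. Critical path: A → C → H.

35 days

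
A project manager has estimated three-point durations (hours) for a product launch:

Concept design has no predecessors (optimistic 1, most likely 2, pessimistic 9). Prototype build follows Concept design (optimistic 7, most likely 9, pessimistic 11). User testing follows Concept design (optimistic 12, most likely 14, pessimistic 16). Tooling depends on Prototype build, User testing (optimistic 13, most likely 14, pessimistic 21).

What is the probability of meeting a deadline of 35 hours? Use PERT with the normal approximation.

0.933

te_Concept design = (1 + 4·2 + 9)/6 = 18/6 = 3; σ²_Concept design = ((9−1)/6)² = 1.778
te_Prototype build = (7 + 4·9 + 11)/6 = 54/6 = 9; σ²_Prototype build = ((11−7)/6)² = 0.444
te_User testing = (12 + 4·14 + 16)/6 = 84/6 = 14; σ²_User testing = ((16−12)/6)² = 0.444
te_Tooling = (13 + 4·14 + 21)/6 = 90/6 = 15; σ²_Tooling = ((21−13)/6)² = 1.778

Forward pass:
ES_Concept design = 0; EF_Concept design = 3
ES_Prototype build = 3; EF_Prototype build = 3+9 = 12
ES_User testing = 3; EF_User testing = 3+14 = 17
ES_Tooling = max(EF_Prototype build=12, EF_User testing=17) = 17; EF_Tooling = 17+15 = 32
Expected project duration μ = 32 hours. Critical path: Concept design → User testing → Tooling.

Variance along critical path = 1.778 + 0.444 + 1.778 = 4.000; σ = √4.000 = 2.000 hours.
Z = (35 − 32) / 2.000 = 1.500
P(T ≤ 35) = Φ(1.500) ≈ 0.933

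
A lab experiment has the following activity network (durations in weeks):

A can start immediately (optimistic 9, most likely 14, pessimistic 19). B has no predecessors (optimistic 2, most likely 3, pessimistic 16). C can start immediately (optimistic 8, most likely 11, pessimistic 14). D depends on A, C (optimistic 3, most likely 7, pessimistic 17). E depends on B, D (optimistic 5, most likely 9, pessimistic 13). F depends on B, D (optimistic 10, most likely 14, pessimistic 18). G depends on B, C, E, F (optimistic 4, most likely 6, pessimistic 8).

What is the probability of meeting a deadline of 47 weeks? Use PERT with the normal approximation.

te_A = (9 + 4·14 + 19)/6 = 84/6 = 14; σ²_A = ((19−9)/6)² = 2.778
te_B = (2 + 4·3 + 16)/6 = 30/6 = 5; σ²_B = ((16−2)/6)² = 5.444
te_C = (8 + 4·11 + 14)/6 = 66/6 = 11; σ²_C = ((14−8)/6)² = 1.000
te_D = (3 + 4·7 + 17)/6 = 48/6 = 8; σ²_D = ((17−3)/6)² = 5.444
te_E = (5 + 4·9 + 13)/6 = 54/6 = 9; σ²_E = ((13−5)/6)² = 1.778
te_F = (10 + 4·14 + 18)/6 = 84/6 = 14; σ²_F = ((18−10)/6)² = 1.778
te_G = (4 + 4·6 + 8)/6 = 36/6 = 6; σ²_G = ((8−4)/6)² = 0.444

Forward pass:
ES_A = 0; EF_A = 14
ES_B = 0; EF_B = 5
ES_C = 0; EF_C = 11
ES_D = max(EF_A=14, EF_C=11) = 14; EF_D = 14+8 = 22
ES_E = max(EF_B=5, EF_D=22) = 22; EF_E = 22+9 = 31
ES_F = max(EF_B=5, EF_D=22) = 22; EF_F = 22+14 = 36
ES_G = max(EF_B=5, EF_C=11, EF_E=31, EF_F=36) = 36; EF_G = 36+6 = 42
Expected project duration μ = 42 weeks. Critical path: A → D → F → G.

Variance along critical path = 2.778 + 5.444 + 1.778 + 0.444 = 10.444; σ = √10.444 = 3.232 weeks.
Z = (47 − 42) / 3.232 = 1.547
P(T ≤ 47) = Φ(1.547) ≈ 0.939

0.939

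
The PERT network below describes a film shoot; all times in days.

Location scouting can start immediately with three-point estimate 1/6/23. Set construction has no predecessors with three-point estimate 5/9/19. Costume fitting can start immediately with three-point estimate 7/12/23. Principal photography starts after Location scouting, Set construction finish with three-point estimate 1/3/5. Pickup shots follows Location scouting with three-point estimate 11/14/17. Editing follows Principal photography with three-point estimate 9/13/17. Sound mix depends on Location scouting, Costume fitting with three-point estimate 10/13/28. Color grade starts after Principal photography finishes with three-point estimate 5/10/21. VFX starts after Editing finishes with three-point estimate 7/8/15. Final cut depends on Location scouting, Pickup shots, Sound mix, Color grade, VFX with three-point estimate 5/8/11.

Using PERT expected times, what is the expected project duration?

43 days

te_Location scouting = (1 + 4·6 + 23)/6 = 48/6 = 8
te_Set construction = (5 + 4·9 + 19)/6 = 60/6 = 10
te_Costume fitting = (7 + 4·12 + 23)/6 = 78/6 = 13
te_Principal photography = (1 + 4·3 + 5)/6 = 18/6 = 3
te_Pickup shots = (11 + 4·14 + 17)/6 = 84/6 = 14
te_Editing = (9 + 4·13 + 17)/6 = 78/6 = 13
te_Sound mix = (10 + 4·13 + 28)/6 = 90/6 = 15
te_Color grade = (5 + 4·10 + 21)/6 = 66/6 = 11
te_VFX = (7 + 4·8 + 15)/6 = 54/6 = 9
te_Final cut = (5 + 4·8 + 11)/6 = 48/6 = 8

Forward pass:
ES_Location scouting = 0; EF_Location scouting = 8
ES_Set construction = 0; EF_Set construction = 10
ES_Costume fitting = 0; EF_Costume fitting = 13
ES_Principal photography = max(EF_Location scouting=8, EF_Set construction=10) = 10; EF_Principal photography = 10+3 = 13
ES_Pickup shots = 8; EF_Pickup shots = 8+14 = 22
ES_Editing = 13; EF_Editing = 13+13 = 26
ES_Sound mix = max(EF_Location scouting=8, EF_Costume fitting=13) = 13; EF_Sound mix = 13+15 = 28
ES_Color grade = 13; EF_Color grade = 13+11 = 24
ES_VFX = 26; EF_VFX = 26+9 = 35
ES_Final cut = max(EF_Location scouting=8, EF_Pickup shots=22, EF_Sound mix=28, EF_Color grade=24, EF_VFX=35) = 35; EF_Final cut = 35+8 = 43
Expected project duration μ = 43 days. Critical path: Set construction → Principal photography → Editing → VFX → Final cut.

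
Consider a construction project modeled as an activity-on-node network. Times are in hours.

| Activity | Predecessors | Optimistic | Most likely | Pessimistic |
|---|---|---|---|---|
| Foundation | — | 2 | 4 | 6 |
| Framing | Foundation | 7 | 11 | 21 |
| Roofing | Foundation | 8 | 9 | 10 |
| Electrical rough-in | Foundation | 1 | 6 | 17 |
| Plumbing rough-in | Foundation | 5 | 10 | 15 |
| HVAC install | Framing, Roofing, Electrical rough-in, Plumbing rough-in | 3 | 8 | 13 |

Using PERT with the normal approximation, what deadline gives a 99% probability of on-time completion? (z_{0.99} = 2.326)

te_Foundation = (2 + 4·4 + 6)/6 = 24/6 = 4; σ²_Foundation = ((6−2)/6)² = 0.444
te_Framing = (7 + 4·11 + 21)/6 = 72/6 = 12; σ²_Framing = ((21−7)/6)² = 5.444
te_Roofing = (8 + 4·9 + 10)/6 = 54/6 = 9; σ²_Roofing = ((10−8)/6)² = 0.111
te_Electrical rough-in = (1 + 4·6 + 17)/6 = 42/6 = 7; σ²_Electrical rough-in = ((17−1)/6)² = 7.111
te_Plumbing rough-in = (5 + 4·10 + 15)/6 = 60/6 = 10; σ²_Plumbing rough-in = ((15−5)/6)² = 2.778
te_HVAC install = (3 + 4·8 + 13)/6 = 48/6 = 8; σ²_HVAC install = ((13−3)/6)² = 2.778

Forward pass:
ES_Foundation = 0; EF_Foundation = 4
ES_Framing = 4; EF_Framing = 4+12 = 16
ES_Roofing = 4; EF_Roofing = 4+9 = 13
ES_Electrical rough-in = 4; EF_Electrical rough-in = 4+7 = 11
ES_Plumbing rough-in = 4; EF_Plumbing rough-in = 4+10 = 14
ES_HVAC install = max(EF_Framing=16, EF_Roofing=13, EF_Electrical rough-in=11, EF_Plumbing rough-in=14) = 16; EF_HVAC install = 16+8 = 24
Expected project duration μ = 24 hours. Critical path: Foundation → Framing → HVAC install.

Variance along critical path = 0.444 + 5.444 + 2.778 = 8.667; σ = 2.944 hours.
D = μ + z·σ = 24 + 2.326·2.944 = 30.8 hours

30.8 hours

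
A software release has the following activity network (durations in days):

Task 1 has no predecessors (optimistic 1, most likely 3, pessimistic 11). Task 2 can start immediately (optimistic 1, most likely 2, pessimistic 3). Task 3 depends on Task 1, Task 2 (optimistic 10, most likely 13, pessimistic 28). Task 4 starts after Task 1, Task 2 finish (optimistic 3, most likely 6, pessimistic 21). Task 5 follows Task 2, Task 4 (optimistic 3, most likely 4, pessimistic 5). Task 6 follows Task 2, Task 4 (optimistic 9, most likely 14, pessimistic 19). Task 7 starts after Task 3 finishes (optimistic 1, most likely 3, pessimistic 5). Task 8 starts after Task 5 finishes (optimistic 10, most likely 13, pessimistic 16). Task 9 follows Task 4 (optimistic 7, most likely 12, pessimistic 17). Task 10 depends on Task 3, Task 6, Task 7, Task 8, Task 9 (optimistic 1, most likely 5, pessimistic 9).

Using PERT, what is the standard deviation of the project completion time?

te_Task 1 = (1 + 4·3 + 11)/6 = 24/6 = 4; σ²_Task 1 = ((11−1)/6)² = 2.778
te_Task 2 = (1 + 4·2 + 3)/6 = 12/6 = 2; σ²_Task 2 = ((3−1)/6)² = 0.111
te_Task 3 = (10 + 4·13 + 28)/6 = 90/6 = 15; σ²_Task 3 = ((28−10)/6)² = 9.000
te_Task 4 = (3 + 4·6 + 21)/6 = 48/6 = 8; σ²_Task 4 = ((21−3)/6)² = 9.000
te_Task 5 = (3 + 4·4 + 5)/6 = 24/6 = 4; σ²_Task 5 = ((5−3)/6)² = 0.111
te_Task 6 = (9 + 4·14 + 19)/6 = 84/6 = 14; σ²_Task 6 = ((19−9)/6)² = 2.778
te_Task 7 = (1 + 4·3 + 5)/6 = 18/6 = 3; σ²_Task 7 = ((5−1)/6)² = 0.444
te_Task 8 = (10 + 4·13 + 16)/6 = 78/6 = 13; σ²_Task 8 = ((16−10)/6)² = 1.000
te_Task 9 = (7 + 4·12 + 17)/6 = 72/6 = 12; σ²_Task 9 = ((17−7)/6)² = 2.778
te_Task 10 = (1 + 4·5 + 9)/6 = 30/6 = 5; σ²_Task 10 = ((9−1)/6)² = 1.778

Forward pass:
ES_Task 1 = 0; EF_Task 1 = 4
ES_Task 2 = 0; EF_Task 2 = 2
ES_Task 3 = max(EF_Task 1=4, EF_Task 2=2) = 4; EF_Task 3 = 4+15 = 19
ES_Task 4 = max(EF_Task 1=4, EF_Task 2=2) = 4; EF_Task 4 = 4+8 = 12
ES_Task 5 = max(EF_Task 2=2, EF_Task 4=12) = 12; EF_Task 5 = 12+4 = 16
ES_Task 6 = max(EF_Task 2=2, EF_Task 4=12) = 12; EF_Task 6 = 12+14 = 26
ES_Task 7 = 19; EF_Task 7 = 19+3 = 22
ES_Task 8 = 16; EF_Task 8 = 16+13 = 29
ES_Task 9 = 12; EF_Task 9 = 12+12 = 24
ES_Task 10 = max(EF_Task 3=19, EF_Task 6=26, EF_Task 7=22, EF_Task 8=29, EF_Task 9=24) = 29; EF_Task 10 = 29+5 = 34
Expected project duration μ = 34 days. Critical path: Task 1 → Task 4 → Task 5 → Task 8 → Task 10.

Variance along critical path = 2.778 + 9.000 + 0.111 + 1.000 + 1.778 = 14.667
σ = √14.667 = 3.830 days

3.83 days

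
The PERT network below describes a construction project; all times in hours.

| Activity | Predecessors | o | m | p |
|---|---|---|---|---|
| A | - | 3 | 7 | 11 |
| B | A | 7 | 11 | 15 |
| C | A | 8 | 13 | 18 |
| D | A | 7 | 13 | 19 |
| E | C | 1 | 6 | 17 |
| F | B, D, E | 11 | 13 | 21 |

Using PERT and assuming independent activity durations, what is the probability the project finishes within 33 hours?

0.018

te_A = (3 + 4·7 + 11)/6 = 42/6 = 7; σ²_A = ((11−3)/6)² = 1.778
te_B = (7 + 4·11 + 15)/6 = 66/6 = 11; σ²_B = ((15−7)/6)² = 1.778
te_C = (8 + 4·13 + 18)/6 = 78/6 = 13; σ²_C = ((18−8)/6)² = 2.778
te_D = (7 + 4·13 + 19)/6 = 78/6 = 13; σ²_D = ((19−7)/6)² = 4.000
te_E = (1 + 4·6 + 17)/6 = 42/6 = 7; σ²_E = ((17−1)/6)² = 7.111
te_F = (11 + 4·13 + 21)/6 = 84/6 = 14; σ²_F = ((21−11)/6)² = 2.778

Forward pass:
ES_A = 0; EF_A = 7
ES_B = 7; EF_B = 7+11 = 18
ES_C = 7; EF_C = 7+13 = 20
ES_D = 7; EF_D = 7+13 = 20
ES_E = 20; EF_E = 20+7 = 27
ES_F = max(EF_B=18, EF_D=20, EF_E=27) = 27; EF_F = 27+14 = 41
Expected project duration μ = 41 hours. Critical path: A → C → E → F.

Variance along critical path = 1.778 + 2.778 + 7.111 + 2.778 = 14.444; σ = √14.444 = 3.801 hours.
Z = (33 − 41) / 3.801 = -2.105
P(T ≤ 33) = Φ(-2.105) ≈ 0.018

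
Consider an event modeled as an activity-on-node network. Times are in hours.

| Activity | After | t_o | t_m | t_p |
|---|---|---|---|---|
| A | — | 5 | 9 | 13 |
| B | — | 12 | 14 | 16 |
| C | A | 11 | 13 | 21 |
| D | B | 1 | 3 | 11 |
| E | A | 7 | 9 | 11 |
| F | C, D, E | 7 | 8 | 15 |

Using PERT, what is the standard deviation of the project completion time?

2.52 hours

te_A = (5 + 4·9 + 13)/6 = 54/6 = 9; σ²_A = ((13−5)/6)² = 1.778
te_B = (12 + 4·14 + 16)/6 = 84/6 = 14; σ²_B = ((16−12)/6)² = 0.444
te_C = (11 + 4·13 + 21)/6 = 84/6 = 14; σ²_C = ((21−11)/6)² = 2.778
te_D = (1 + 4·3 + 11)/6 = 24/6 = 4; σ²_D = ((11−1)/6)² = 2.778
te_E = (7 + 4·9 + 11)/6 = 54/6 = 9; σ²_E = ((11−7)/6)² = 0.444
te_F = (7 + 4·8 + 15)/6 = 54/6 = 9; σ²_F = ((15−7)/6)² = 1.778

Forward pass:
ES_A = 0; EF_A = 9
ES_B = 0; EF_B = 14
ES_C = 9; EF_C = 9+14 = 23
ES_D = 14; EF_D = 14+4 = 18
ES_E = 9; EF_E = 9+9 = 18
ES_F = max(EF_C=23, EF_D=18, EF_E=18) = 23; EF_F = 23+9 = 32
Expected project duration μ = 32 hours. Critical path: A → C → F.

Variance along critical path = 1.778 + 2.778 + 1.778 = 6.333
σ = √6.333 = 2.517 hours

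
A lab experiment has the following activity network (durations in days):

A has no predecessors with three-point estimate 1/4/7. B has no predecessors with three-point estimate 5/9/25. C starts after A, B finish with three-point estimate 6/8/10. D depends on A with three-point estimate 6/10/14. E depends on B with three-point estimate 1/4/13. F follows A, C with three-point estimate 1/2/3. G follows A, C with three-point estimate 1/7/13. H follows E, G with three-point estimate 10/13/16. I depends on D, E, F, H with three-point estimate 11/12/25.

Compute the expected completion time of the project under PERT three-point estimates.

te_A = (1 + 4·4 + 7)/6 = 24/6 = 4
te_B = (5 + 4·9 + 25)/6 = 66/6 = 11
te_C = (6 + 4·8 + 10)/6 = 48/6 = 8
te_D = (6 + 4·10 + 14)/6 = 60/6 = 10
te_E = (1 + 4·4 + 13)/6 = 30/6 = 5
te_F = (1 + 4·2 + 3)/6 = 12/6 = 2
te_G = (1 + 4·7 + 13)/6 = 42/6 = 7
te_H = (10 + 4·13 + 16)/6 = 78/6 = 13
te_I = (11 + 4·12 + 25)/6 = 84/6 = 14

Forward pass:
ES_A = 0; EF_A = 4
ES_B = 0; EF_B = 11
ES_C = max(EF_A=4, EF_B=11) = 11; EF_C = 11+8 = 19
ES_D = 4; EF_D = 4+10 = 14
ES_E = 11; EF_E = 11+5 = 16
ES_F = max(EF_A=4, EF_C=19) = 19; EF_F = 19+2 = 21
ES_G = max(EF_A=4, EF_C=19) = 19; EF_G = 19+7 = 26
ES_H = max(EF_E=16, EF_G=26) = 26; EF_H = 26+13 = 39
ES_I = max(EF_D=14, EF_E=16, EF_F=21, EF_H=39) = 39; EF_I = 39+14 = 53
Expected project duration μ = 53 days. Critical path: B → C → G → H → I.

53 days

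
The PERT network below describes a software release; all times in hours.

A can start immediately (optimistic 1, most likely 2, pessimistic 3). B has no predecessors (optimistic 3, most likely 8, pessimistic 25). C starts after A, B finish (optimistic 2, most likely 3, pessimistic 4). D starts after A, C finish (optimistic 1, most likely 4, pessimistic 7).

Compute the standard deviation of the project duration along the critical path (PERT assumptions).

te_A = (1 + 4·2 + 3)/6 = 12/6 = 2; σ²_A = ((3−1)/6)² = 0.111
te_B = (3 + 4·8 + 25)/6 = 60/6 = 10; σ²_B = ((25−3)/6)² = 13.444
te_C = (2 + 4·3 + 4)/6 = 18/6 = 3; σ²_C = ((4−2)/6)² = 0.111
te_D = (1 + 4·4 + 7)/6 = 24/6 = 4; σ²_D = ((7−1)/6)² = 1.000

Forward pass:
ES_A = 0; EF_A = 2
ES_B = 0; EF_B = 10
ES_C = max(EF_A=2, EF_B=10) = 10; EF_C = 10+3 = 13
ES_D = max(EF_A=2, EF_C=13) = 13; EF_D = 13+4 = 17
Expected project duration μ = 17 hours. Critical path: B → C → D.

Variance along critical path = 13.444 + 0.111 + 1.000 = 14.556
σ = √14.556 = 3.815 hours

3.82 hours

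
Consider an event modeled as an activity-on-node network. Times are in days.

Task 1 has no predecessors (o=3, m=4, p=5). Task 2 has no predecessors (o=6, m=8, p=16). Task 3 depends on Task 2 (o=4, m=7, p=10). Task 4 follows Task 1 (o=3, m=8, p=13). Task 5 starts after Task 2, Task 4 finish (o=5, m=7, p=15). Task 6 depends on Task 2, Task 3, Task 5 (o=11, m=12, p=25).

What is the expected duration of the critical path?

34 days

te_Task 1 = (3 + 4·4 + 5)/6 = 24/6 = 4
te_Task 2 = (6 + 4·8 + 16)/6 = 54/6 = 9
te_Task 3 = (4 + 4·7 + 10)/6 = 42/6 = 7
te_Task 4 = (3 + 4·8 + 13)/6 = 48/6 = 8
te_Task 5 = (5 + 4·7 + 15)/6 = 48/6 = 8
te_Task 6 = (11 + 4·12 + 25)/6 = 84/6 = 14

Forward pass:
ES_Task 1 = 0; EF_Task 1 = 4
ES_Task 2 = 0; EF_Task 2 = 9
ES_Task 3 = 9; EF_Task 3 = 9+7 = 16
ES_Task 4 = 4; EF_Task 4 = 4+8 = 12
ES_Task 5 = max(EF_Task 2=9, EF_Task 4=12) = 12; EF_Task 5 = 12+8 = 20
ES_Task 6 = max(EF_Task 2=9, EF_Task 3=16, EF_Task 5=20) = 20; EF_Task 6 = 20+14 = 34
Expected project duration μ = 34 days. Critical path: Task 1 → Task 4 → Task 5 → Task 6.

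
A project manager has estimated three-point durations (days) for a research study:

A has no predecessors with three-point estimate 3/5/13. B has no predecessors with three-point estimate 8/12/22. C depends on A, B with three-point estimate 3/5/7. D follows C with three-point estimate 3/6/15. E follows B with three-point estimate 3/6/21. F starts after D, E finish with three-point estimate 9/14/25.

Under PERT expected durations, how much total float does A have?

te_A = (3 + 4·5 + 13)/6 = 36/6 = 6
te_B = (8 + 4·12 + 22)/6 = 78/6 = 13
te_C = (3 + 4·5 + 7)/6 = 30/6 = 5
te_D = (3 + 4·6 + 15)/6 = 42/6 = 7
te_E = (3 + 4·6 + 21)/6 = 48/6 = 8
te_F = (9 + 4·14 + 25)/6 = 90/6 = 15

Forward pass:
ES_A = 0; EF_A = 6
ES_B = 0; EF_B = 13
ES_C = max(EF_A=6, EF_B=13) = 13; EF_C = 13+5 = 18
ES_D = 18; EF_D = 18+7 = 25
ES_E = 13; EF_E = 13+8 = 21
ES_F = max(EF_D=25, EF_E=21) = 25; EF_F = 25+15 = 40
Expected project duration μ = 40 days. Critical path: B → C → D → F.

Backward pass:
LF_F = 40; LS_F = 40−15 = 25
LF_E = LS_F = 25; LS_E = 25−8 = 17
LF_D = LS_F = 25; LS_D = 25−7 = 18
LF_C = LS_D = 18; LS_C = 18−5 = 13
LF_B = min(LS_C=13, LS_E=17) = 13; LS_B = 13−13 = 0
LF_A = LS_C = 13; LS_A = 13−6 = 7
Slack_A = LS_A − ES_A = 7 − 0 = 7

7 days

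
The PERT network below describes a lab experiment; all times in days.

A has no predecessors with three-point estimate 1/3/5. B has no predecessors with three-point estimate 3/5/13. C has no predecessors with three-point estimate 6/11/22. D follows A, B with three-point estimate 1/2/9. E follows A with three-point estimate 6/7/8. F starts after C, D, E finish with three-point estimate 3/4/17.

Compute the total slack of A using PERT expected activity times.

2 days

te_A = (1 + 4·3 + 5)/6 = 18/6 = 3
te_B = (3 + 4·5 + 13)/6 = 36/6 = 6
te_C = (6 + 4·11 + 22)/6 = 72/6 = 12
te_D = (1 + 4·2 + 9)/6 = 18/6 = 3
te_E = (6 + 4·7 + 8)/6 = 42/6 = 7
te_F = (3 + 4·4 + 17)/6 = 36/6 = 6

Forward pass:
ES_A = 0; EF_A = 3
ES_B = 0; EF_B = 6
ES_C = 0; EF_C = 12
ES_D = max(EF_A=3, EF_B=6) = 6; EF_D = 6+3 = 9
ES_E = 3; EF_E = 3+7 = 10
ES_F = max(EF_C=12, EF_D=9, EF_E=10) = 12; EF_F = 12+6 = 18
Expected project duration μ = 18 days. Critical path: C → F.

Backward pass:
LF_F = 18; LS_F = 18−6 = 12
LF_E = LS_F = 12; LS_E = 12−7 = 5
LF_D = LS_F = 12; LS_D = 12−3 = 9
LF_C = LS_F = 12; LS_C = 12−12 = 0
LF_B = LS_D = 9; LS_B = 9−6 = 3
LF_A = min(LS_D=9, LS_E=5) = 5; LS_A = 5−3 = 2
Slack_A = LS_A − ES_A = 2 − 0 = 2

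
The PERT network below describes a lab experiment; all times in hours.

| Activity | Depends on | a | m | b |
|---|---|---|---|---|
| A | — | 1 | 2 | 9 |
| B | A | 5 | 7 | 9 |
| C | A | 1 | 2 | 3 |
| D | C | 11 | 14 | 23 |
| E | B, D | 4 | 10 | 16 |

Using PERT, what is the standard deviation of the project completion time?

te_A = (1 + 4·2 + 9)/6 = 18/6 = 3; σ²_A = ((9−1)/6)² = 1.778
te_B = (5 + 4·7 + 9)/6 = 42/6 = 7; σ²_B = ((9−5)/6)² = 0.444
te_C = (1 + 4·2 + 3)/6 = 12/6 = 2; σ²_C = ((3−1)/6)² = 0.111
te_D = (11 + 4·14 + 23)/6 = 90/6 = 15; σ²_D = ((23−11)/6)² = 4.000
te_E = (4 + 4·10 + 16)/6 = 60/6 = 10; σ²_E = ((16−4)/6)² = 4.000

Forward pass:
ES_A = 0; EF_A = 3
ES_B = 3; EF_B = 3+7 = 10
ES_C = 3; EF_C = 3+2 = 5
ES_D = 5; EF_D = 5+15 = 20
ES_E = max(EF_B=10, EF_D=20) = 20; EF_E = 20+10 = 30
Expected project duration μ = 30 hours. Critical path: A → C → D → E.

Variance along critical path = 1.778 + 0.111 + 4.000 + 4.000 = 9.889
σ = √9.889 = 3.145 hours

3.14 hours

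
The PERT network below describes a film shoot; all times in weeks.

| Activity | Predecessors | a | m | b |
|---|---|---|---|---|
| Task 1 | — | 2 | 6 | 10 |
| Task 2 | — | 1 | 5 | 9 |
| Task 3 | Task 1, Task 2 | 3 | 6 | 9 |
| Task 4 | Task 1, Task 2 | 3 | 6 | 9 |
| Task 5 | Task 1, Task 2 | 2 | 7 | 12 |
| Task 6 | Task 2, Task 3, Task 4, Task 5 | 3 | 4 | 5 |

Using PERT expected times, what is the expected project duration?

te_Task 1 = (2 + 4·6 + 10)/6 = 36/6 = 6
te_Task 2 = (1 + 4·5 + 9)/6 = 30/6 = 5
te_Task 3 = (3 + 4·6 + 9)/6 = 36/6 = 6
te_Task 4 = (3 + 4·6 + 9)/6 = 36/6 = 6
te_Task 5 = (2 + 4·7 + 12)/6 = 42/6 = 7
te_Task 6 = (3 + 4·4 + 5)/6 = 24/6 = 4

Forward pass:
ES_Task 1 = 0; EF_Task 1 = 6
ES_Task 2 = 0; EF_Task 2 = 5
ES_Task 3 = max(EF_Task 1=6, EF_Task 2=5) = 6; EF_Task 3 = 6+6 = 12
ES_Task 4 = max(EF_Task 1=6, EF_Task 2=5) = 6; EF_Task 4 = 6+6 = 12
ES_Task 5 = max(EF_Task 1=6, EF_Task 2=5) = 6; EF_Task 5 = 6+7 = 13
ES_Task 6 = max(EF_Task 2=5, EF_Task 3=12, EF_Task 4=12, EF_Task 5=13) = 13; EF_Task 6 = 13+4 = 17
Expected project duration μ = 17 weeks. Critical path: Task 1 → Task 5 → Task 6.

17 weeks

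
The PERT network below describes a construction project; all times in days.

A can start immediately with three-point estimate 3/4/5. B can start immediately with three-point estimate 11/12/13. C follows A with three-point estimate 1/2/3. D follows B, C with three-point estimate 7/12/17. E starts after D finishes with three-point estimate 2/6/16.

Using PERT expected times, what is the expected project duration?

31 days

te_A = (3 + 4·4 + 5)/6 = 24/6 = 4
te_B = (11 + 4·12 + 13)/6 = 72/6 = 12
te_C = (1 + 4·2 + 3)/6 = 12/6 = 2
te_D = (7 + 4·12 + 17)/6 = 72/6 = 12
te_E = (2 + 4·6 + 16)/6 = 42/6 = 7

Forward pass:
ES_A = 0; EF_A = 4
ES_B = 0; EF_B = 12
ES_C = 4; EF_C = 4+2 = 6
ES_D = max(EF_B=12, EF_C=6) = 12; EF_D = 12+12 = 24
ES_E = 24; EF_E = 24+7 = 31
Expected project duration μ = 31 days. Critical path: B → D → E.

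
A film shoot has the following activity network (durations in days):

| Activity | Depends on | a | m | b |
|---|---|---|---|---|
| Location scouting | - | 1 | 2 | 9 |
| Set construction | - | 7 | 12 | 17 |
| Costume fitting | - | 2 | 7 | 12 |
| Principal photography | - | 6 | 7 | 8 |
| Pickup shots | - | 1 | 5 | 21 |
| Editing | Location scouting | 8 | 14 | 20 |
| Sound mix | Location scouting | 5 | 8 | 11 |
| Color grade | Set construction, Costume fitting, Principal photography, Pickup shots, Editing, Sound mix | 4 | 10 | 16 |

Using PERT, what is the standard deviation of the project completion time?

te_Location scouting = (1 + 4·2 + 9)/6 = 18/6 = 3; σ²_Location scouting = ((9−1)/6)² = 1.778
te_Set construction = (7 + 4·12 + 17)/6 = 72/6 = 12; σ²_Set construction = ((17−7)/6)² = 2.778
te_Costume fitting = (2 + 4·7 + 12)/6 = 42/6 = 7; σ²_Costume fitting = ((12−2)/6)² = 2.778
te_Principal photography = (6 + 4·7 + 8)/6 = 42/6 = 7; σ²_Principal photography = ((8−6)/6)² = 0.111
te_Pickup shots = (1 + 4·5 + 21)/6 = 42/6 = 7; σ²_Pickup shots = ((21−1)/6)² = 11.111
te_Editing = (8 + 4·14 + 20)/6 = 84/6 = 14; σ²_Editing = ((20−8)/6)² = 4.000
te_Sound mix = (5 + 4·8 + 11)/6 = 48/6 = 8; σ²_Sound mix = ((11−5)/6)² = 1.000
te_Color grade = (4 + 4·10 + 16)/6 = 60/6 = 10; σ²_Color grade = ((16−4)/6)² = 4.000

Forward pass:
ES_Location scouting = 0; EF_Location scouting = 3
ES_Set construction = 0; EF_Set construction = 12
ES_Costume fitting = 0; EF_Costume fitting = 7
ES_Principal photography = 0; EF_Principal photography = 7
ES_Pickup shots = 0; EF_Pickup shots = 7
ES_Editing = 3; EF_Editing = 3+14 = 17
ES_Sound mix = 3; EF_Sound mix = 3+8 = 11
ES_Color grade = max(EF_Set construction=12, EF_Costume fitting=7, EF_Principal photography=7, EF_Pickup shots=7, EF_Editing=17, EF_Sound mix=11) = 17; EF_Color grade = 17+10 = 27
Expected project duration μ = 27 days. Critical path: Location scouting → Editing → Color grade.

Variance along critical path = 1.778 + 4.000 + 4.000 = 9.778
σ = √9.778 = 3.127 days

3.13 days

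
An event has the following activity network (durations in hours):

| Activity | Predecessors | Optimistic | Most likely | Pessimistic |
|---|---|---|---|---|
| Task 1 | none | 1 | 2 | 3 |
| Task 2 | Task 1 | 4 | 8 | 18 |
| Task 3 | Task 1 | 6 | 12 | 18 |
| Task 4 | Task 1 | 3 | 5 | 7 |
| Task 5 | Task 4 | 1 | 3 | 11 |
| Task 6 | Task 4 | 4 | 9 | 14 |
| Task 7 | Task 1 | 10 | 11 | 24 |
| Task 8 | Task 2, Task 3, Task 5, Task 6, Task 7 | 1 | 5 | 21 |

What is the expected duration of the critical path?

te_Task 1 = (1 + 4·2 + 3)/6 = 12/6 = 2
te_Task 2 = (4 + 4·8 + 18)/6 = 54/6 = 9
te_Task 3 = (6 + 4·12 + 18)/6 = 72/6 = 12
te_Task 4 = (3 + 4·5 + 7)/6 = 30/6 = 5
te_Task 5 = (1 + 4·3 + 11)/6 = 24/6 = 4
te_Task 6 = (4 + 4·9 + 14)/6 = 54/6 = 9
te_Task 7 = (10 + 4·11 + 24)/6 = 78/6 = 13
te_Task 8 = (1 + 4·5 + 21)/6 = 42/6 = 7

Forward pass:
ES_Task 1 = 0; EF_Task 1 = 2
ES_Task 2 = 2; EF_Task 2 = 2+9 = 11
ES_Task 3 = 2; EF_Task 3 = 2+12 = 14
ES_Task 4 = 2; EF_Task 4 = 2+5 = 7
ES_Task 5 = 7; EF_Task 5 = 7+4 = 11
ES_Task 6 = 7; EF_Task 6 = 7+9 = 16
ES_Task 7 = 2; EF_Task 7 = 2+13 = 15
ES_Task 8 = max(EF_Task 2=11, EF_Task 3=14, EF_Task 5=11, EF_Task 6=16, EF_Task 7=15) = 16; EF_Task 8 = 16+7 = 23
Expected project duration μ = 23 hours. Critical path: Task 1 → Task 4 → Task 6 → Task 8.

23 hours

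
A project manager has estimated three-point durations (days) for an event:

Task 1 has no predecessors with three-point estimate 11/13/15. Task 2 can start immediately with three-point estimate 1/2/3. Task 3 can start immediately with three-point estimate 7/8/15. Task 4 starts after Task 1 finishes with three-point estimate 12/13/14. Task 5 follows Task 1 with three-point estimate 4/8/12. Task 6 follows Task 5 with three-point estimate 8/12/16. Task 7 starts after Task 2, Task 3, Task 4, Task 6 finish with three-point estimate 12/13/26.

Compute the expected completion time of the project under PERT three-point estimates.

48 days

te_Task 1 = (11 + 4·13 + 15)/6 = 78/6 = 13
te_Task 2 = (1 + 4·2 + 3)/6 = 12/6 = 2
te_Task 3 = (7 + 4·8 + 15)/6 = 54/6 = 9
te_Task 4 = (12 + 4·13 + 14)/6 = 78/6 = 13
te_Task 5 = (4 + 4·8 + 12)/6 = 48/6 = 8
te_Task 6 = (8 + 4·12 + 16)/6 = 72/6 = 12
te_Task 7 = (12 + 4·13 + 26)/6 = 90/6 = 15

Forward pass:
ES_Task 1 = 0; EF_Task 1 = 13
ES_Task 2 = 0; EF_Task 2 = 2
ES_Task 3 = 0; EF_Task 3 = 9
ES_Task 4 = 13; EF_Task 4 = 13+13 = 26
ES_Task 5 = 13; EF_Task 5 = 13+8 = 21
ES_Task 6 = 21; EF_Task 6 = 21+12 = 33
ES_Task 7 = max(EF_Task 2=2, EF_Task 3=9, EF_Task 4=26, EF_Task 6=33) = 33; EF_Task 7 = 33+15 = 48
Expected project duration μ = 48 days. Critical path: Task 1 → Task 5 → Task 6 → Task 7.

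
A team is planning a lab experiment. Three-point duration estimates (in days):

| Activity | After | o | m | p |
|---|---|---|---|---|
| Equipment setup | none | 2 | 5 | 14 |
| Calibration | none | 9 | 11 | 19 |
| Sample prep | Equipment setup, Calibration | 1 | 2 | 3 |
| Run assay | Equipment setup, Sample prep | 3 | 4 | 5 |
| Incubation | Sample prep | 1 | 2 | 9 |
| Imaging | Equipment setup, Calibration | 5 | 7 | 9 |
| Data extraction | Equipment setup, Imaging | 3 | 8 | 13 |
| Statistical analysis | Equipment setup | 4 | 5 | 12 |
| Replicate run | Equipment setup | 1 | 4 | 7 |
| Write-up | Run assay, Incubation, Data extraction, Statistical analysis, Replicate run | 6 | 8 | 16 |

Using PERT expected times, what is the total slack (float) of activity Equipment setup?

te_Equipment setup = (2 + 4·5 + 14)/6 = 36/6 = 6
te_Calibration = (9 + 4·11 + 19)/6 = 72/6 = 12
te_Sample prep = (1 + 4·2 + 3)/6 = 12/6 = 2
te_Run assay = (3 + 4·4 + 5)/6 = 24/6 = 4
te_Incubation = (1 + 4·2 + 9)/6 = 18/6 = 3
te_Imaging = (5 + 4·7 + 9)/6 = 42/6 = 7
te_Data extraction = (3 + 4·8 + 13)/6 = 48/6 = 8
te_Statistical analysis = (4 + 4·5 + 12)/6 = 36/6 = 6
te_Replicate run = (1 + 4·4 + 7)/6 = 24/6 = 4
te_Write-up = (6 + 4·8 + 16)/6 = 54/6 = 9

Forward pass:
ES_Equipment setup = 0; EF_Equipment setup = 6
ES_Calibration = 0; EF_Calibration = 12
ES_Sample prep = max(EF_Equipment setup=6, EF_Calibration=12) = 12; EF_Sample prep = 12+2 = 14
ES_Run assay = max(EF_Equipment setup=6, EF_Sample prep=14) = 14; EF_Run assay = 14+4 = 18
ES_Incubation = 14; EF_Incubation = 14+3 = 17
ES_Imaging = max(EF_Equipment setup=6, EF_Calibration=12) = 12; EF_Imaging = 12+7 = 19
ES_Data extraction = max(EF_Equipment setup=6, EF_Imaging=19) = 19; EF_Data extraction = 19+8 = 27
ES_Statistical analysis = 6; EF_Statistical analysis = 6+6 = 12
ES_Replicate run = 6; EF_Replicate run = 6+4 = 10
ES_Write-up = max(EF_Run assay=18, EF_Incubation=17, EF_Data extraction=27, EF_Statistical analysis=12, EF_Replicate run=10) = 27; EF_Write-up = 27+9 = 36
Expected project duration μ = 36 days. Critical path: Calibration → Imaging → Data extraction → Write-up.

Backward pass:
LF_Write-up = 36; LS_Write-up = 36−9 = 27
LF_Replicate run = LS_Write-up = 27; LS_Replicate run = 27−4 = 23
LF_Statistical analysis = LS_Write-up = 27; LS_Statistical analysis = 27−6 = 21
LF_Data extraction = LS_Write-up = 27; LS_Data extraction = 27−8 = 19
LF_Imaging = LS_Data extraction = 19; LS_Imaging = 19−7 = 12
LF_Incubation = LS_Write-up = 27; LS_Incubation = 27−3 = 24
LF_Run assay = LS_Write-up = 27; LS_Run assay = 27−4 = 23
LF_Sample prep = min(LS_Run assay=23, LS_Incubation=24) = 23; LS_Sample prep = 23−2 = 21
LF_Calibration = min(LS_Sample prep=21, LS_Imaging=12) = 12; LS_Calibration = 12−12 = 0
LF_Equipment setup = min(LS_Sample prep=21, LS_Run assay=23, LS_Imaging=12, LS_Data extraction=19, LS_Statistical analysis=21, LS_Replicate run=23) = 12; LS_Equipment setup = 12−6 = 6
Slack_Equipment setup = LS_Equipment setup − ES_Equipment setup = 6 − 0 = 6

6 days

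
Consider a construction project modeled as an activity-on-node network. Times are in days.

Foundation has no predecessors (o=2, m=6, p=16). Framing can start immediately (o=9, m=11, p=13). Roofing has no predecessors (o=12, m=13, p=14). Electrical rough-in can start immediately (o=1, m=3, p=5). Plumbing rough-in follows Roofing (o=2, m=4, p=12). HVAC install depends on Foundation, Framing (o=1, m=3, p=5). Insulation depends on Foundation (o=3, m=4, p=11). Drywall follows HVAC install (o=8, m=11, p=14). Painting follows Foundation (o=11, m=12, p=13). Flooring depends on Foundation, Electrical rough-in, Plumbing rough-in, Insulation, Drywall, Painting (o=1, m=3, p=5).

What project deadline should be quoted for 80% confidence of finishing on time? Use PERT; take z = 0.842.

29.3 days

te_Foundation = (2 + 4·6 + 16)/6 = 42/6 = 7; σ²_Foundation = ((16−2)/6)² = 5.444
te_Framing = (9 + 4·11 + 13)/6 = 66/6 = 11; σ²_Framing = ((13−9)/6)² = 0.444
te_Roofing = (12 + 4·13 + 14)/6 = 78/6 = 13; σ²_Roofing = ((14−12)/6)² = 0.111
te_Electrical rough-in = (1 + 4·3 + 5)/6 = 18/6 = 3; σ²_Electrical rough-in = ((5−1)/6)² = 0.444
te_Plumbing rough-in = (2 + 4·4 + 12)/6 = 30/6 = 5; σ²_Plumbing rough-in = ((12−2)/6)² = 2.778
te_HVAC install = (1 + 4·3 + 5)/6 = 18/6 = 3; σ²_HVAC install = ((5−1)/6)² = 0.444
te_Insulation = (3 + 4·4 + 11)/6 = 30/6 = 5; σ²_Insulation = ((11−3)/6)² = 1.778
te_Drywall = (8 + 4·11 + 14)/6 = 66/6 = 11; σ²_Drywall = ((14−8)/6)² = 1.000
te_Painting = (11 + 4·12 + 13)/6 = 72/6 = 12; σ²_Painting = ((13−11)/6)² = 0.111
te_Flooring = (1 + 4·3 + 5)/6 = 18/6 = 3; σ²_Flooring = ((5−1)/6)² = 0.444

Forward pass:
ES_Foundation = 0; EF_Foundation = 7
ES_Framing = 0; EF_Framing = 11
ES_Roofing = 0; EF_Roofing = 13
ES_Electrical rough-in = 0; EF_Electrical rough-in = 3
ES_Plumbing rough-in = 13; EF_Plumbing rough-in = 13+5 = 18
ES_HVAC install = max(EF_Foundation=7, EF_Framing=11) = 11; EF_HVAC install = 11+3 = 14
ES_Insulation = 7; EF_Insulation = 7+5 = 12
ES_Drywall = 14; EF_Drywall = 14+11 = 25
ES_Painting = 7; EF_Painting = 7+12 = 19
ES_Flooring = max(EF_Foundation=7, EF_Electrical rough-in=3, EF_Plumbing rough-in=18, EF_Insulation=12, EF_Drywall=25, EF_Painting=19) = 25; EF_Flooring = 25+3 = 28
Expected project duration μ = 28 days. Critical path: Framing → HVAC install → Drywall → Flooring.

Variance along critical path = 0.444 + 0.444 + 1.000 + 0.444 = 2.333; σ = 1.528 days.
D = μ + z·σ = 28 + 0.842·1.528 = 29.3 days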